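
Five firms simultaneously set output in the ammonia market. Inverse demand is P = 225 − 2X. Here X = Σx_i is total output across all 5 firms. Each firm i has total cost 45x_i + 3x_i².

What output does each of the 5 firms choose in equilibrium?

10

A representative firm's profit is π_i = x_i(225 − 2X) − 45x_i − 3x_i², with X = x_i + Σ_{j≠i} x_j.
First-order condition: 180 − 10x_i − 2Σ_{j≠i} x_j = 0.
In a symmetric equilibrium every firm chooses the same x, so Σ_{j≠i} x_j = 4x. The condition becomes 180 − 18x = 0, giving x = 180/18 = 10.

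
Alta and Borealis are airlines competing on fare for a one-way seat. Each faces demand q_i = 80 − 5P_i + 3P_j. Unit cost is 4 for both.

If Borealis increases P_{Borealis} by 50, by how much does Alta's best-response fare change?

Alta's profit: π = (P_{Alta} − 4)(80 − 5P_{Alta} + 3P_{Borealis}).
∂π/∂P_{Alta} = 100 − 10P_{Alta} + 3P_{Borealis} = 0 ⇒ P_{Alta} = 10 + 0.3P_{Borealis}.
The reaction-function slope is 0.3, so a 50-unit rise in P_{Borealis} moves P_{Alta} by 0.3 × 50 = 15. Alta's best response rises — the actions are strategic complements.

15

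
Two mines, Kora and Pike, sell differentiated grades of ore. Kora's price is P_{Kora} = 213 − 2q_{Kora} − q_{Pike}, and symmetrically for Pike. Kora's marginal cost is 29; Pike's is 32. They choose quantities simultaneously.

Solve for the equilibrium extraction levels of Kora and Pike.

37, 36

Mine Kora's profit: π = q_{Kora}(213 − 2q_{Kora} − q_{Pike}) − 29q_{Kora}.
∂π/∂q_{Kora} = 184 − 4q_{Kora} − q_{Pike} = 0 ⇒ q_{Kora} = 46 − 0.25q_{Pike}.
Similarly q_{Pike} = 45.25 − 0.25q_{Kora}.
Plugging q_{Pike} into Kora's best response: q_{Kora} = 46 − 0.25(45.25 − 0.25q_{Kora}) ⇒ 0.9375q_{Kora} = 34.6875, so q_{Kora} = 37.
Then q_{Pike} = 45.25 − 0.25·37 = 36.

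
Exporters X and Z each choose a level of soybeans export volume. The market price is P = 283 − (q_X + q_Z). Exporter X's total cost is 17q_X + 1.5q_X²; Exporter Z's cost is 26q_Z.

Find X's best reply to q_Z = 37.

45.8

Exporter X's profit: π = q_X(283 − (q_X + q_Z)) − 17q_X − 1.5q_X².
∂π/∂q_X = 266 − 5q_X − q_Z = 0, so q_X = 53.2 − 0.2q_Z.
At q_Z = 37: q_X = 53.2 − 0.2·37 = 45.8.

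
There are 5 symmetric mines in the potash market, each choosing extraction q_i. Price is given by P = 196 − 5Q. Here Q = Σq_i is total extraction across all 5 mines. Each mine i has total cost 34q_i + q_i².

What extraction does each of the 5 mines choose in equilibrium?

A representative mine's profit is π_i = q_i(196 − 5Q) − 34q_i − q_i², with Q = q_i + Σ_{j≠i} q_j.
First-order condition: 162 − 12q_i − 5Σ_{j≠i} q_j = 0.
In a symmetric equilibrium every mine chooses the same q, so Σ_{j≠i} q_j = 4q. The condition becomes 162 − 32q = 0, giving q = 162/32 = 5.0625.

5.0625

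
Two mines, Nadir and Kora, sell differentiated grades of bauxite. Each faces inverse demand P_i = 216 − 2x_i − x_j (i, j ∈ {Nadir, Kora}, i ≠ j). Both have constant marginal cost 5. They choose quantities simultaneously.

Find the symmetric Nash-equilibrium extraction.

Mine Nadir's profit: π = x_{Nadir}(216 − 2x_{Nadir} − x_{Kora}) − 5x_{Nadir}.
∂π/∂x_{Nadir} = 211 − 4x_{Nadir} − x_{Kora} = 0 ⇒ x_{Nadir} = 52.75 − 0.25x_{Kora}.
The game is symmetric, so in equilibrium x_{Kora} = x_{Nadir}: the reaction function gives 1.25x_{Nadir} = 52.75, hence x_{Nadir} = 42.2.

42.2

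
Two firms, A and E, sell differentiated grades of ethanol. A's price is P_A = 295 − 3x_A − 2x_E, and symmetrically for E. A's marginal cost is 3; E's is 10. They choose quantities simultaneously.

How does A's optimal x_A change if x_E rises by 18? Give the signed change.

-6

Firm A's profit: π = x_A(295 − 3x_A − 2x_E) − 3x_A.
∂π/∂x_A = 292 − 6x_A − 2x_E = 0 ⇒ x_A = 146/3 − (1/3)x_E.
The reaction-function slope is −1/3, so an 18-unit rise in x_E moves x_A by −1/3 × 18 = −6. A's best response falls — the actions are strategic substitutes.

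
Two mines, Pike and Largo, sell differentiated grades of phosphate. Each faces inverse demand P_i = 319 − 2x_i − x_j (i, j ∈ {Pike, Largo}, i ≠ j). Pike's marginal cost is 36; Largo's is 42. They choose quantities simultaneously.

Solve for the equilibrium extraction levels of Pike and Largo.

57, 55

Mine Pike's profit: π = x_{Pike}(319 − 2x_{Pike} − x_{Largo}) − 36x_{Pike}.
∂π/∂x_{Pike} = 283 − 4x_{Pike} − x_{Largo} = 0 ⇒ x_{Pike} = 70.75 − 0.25x_{Largo}.
Similarly x_{Largo} = 69.25 − 0.25x_{Pike}.
Solving the two reaction functions simultaneously: (1 − (−0.25)(−0.25))x_{Pike} = 70.75 − 0.25·69.25, so 0.9375x_{Pike} = 53.4375 and x_{Pike} = 57.
Then x_{Largo} = 69.25 − 0.25·57 = 55.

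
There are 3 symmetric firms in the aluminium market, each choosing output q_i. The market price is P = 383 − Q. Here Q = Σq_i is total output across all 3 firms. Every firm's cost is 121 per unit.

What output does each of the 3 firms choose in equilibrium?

65.5

A representative firm's profit is π_i = q_i(383 − Q) − 121q_i, with Q = q_i + Σ_{j≠i} q_j.
First-order condition: 262 − 2q_i − Σ_{j≠i} q_j = 0.
In a symmetric equilibrium every firm chooses the same q, so Σ_{j≠i} q_j = 2q. The condition becomes 262 − 4q = 0, giving q = 262/4 = 65.5.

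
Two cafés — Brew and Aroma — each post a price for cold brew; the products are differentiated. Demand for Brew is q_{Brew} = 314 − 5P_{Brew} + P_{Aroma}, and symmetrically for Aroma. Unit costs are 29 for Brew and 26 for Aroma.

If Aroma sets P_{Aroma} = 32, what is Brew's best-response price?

49.1

Brew's profit: π = (P_{Brew} − 29)(314 − 5P_{Brew} + P_{Aroma}).
∂π/∂P_{Brew} = 459 − 10P_{Brew} + P_{Aroma} = 0 ⇒ P_{Brew} = 45.9 + 0.1P_{Aroma}.
At P_{Aroma} = 32: P_{Brew} = 45.9 + 0.1·32 = 49.1.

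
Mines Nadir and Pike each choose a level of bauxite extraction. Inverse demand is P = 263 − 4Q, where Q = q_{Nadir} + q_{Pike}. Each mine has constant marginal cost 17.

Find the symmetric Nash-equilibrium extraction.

Mine Nadir's profit: π = q_{Nadir}(263 − 4(q_{Nadir} + q_{Pike})) − 17q_{Nadir}.
∂π/∂q_{Nadir} = 246 − 8q_{Nadir} − 4q_{Pike} = 0, so q_{Nadir} = 30.75 − 0.5q_{Pike}.
The game is symmetric, so in equilibrium q_{Pike} = q_{Nadir}: the reaction function gives 1.5q_{Nadir} = 30.75, hence q_{Nadir} = 20.5.

20.5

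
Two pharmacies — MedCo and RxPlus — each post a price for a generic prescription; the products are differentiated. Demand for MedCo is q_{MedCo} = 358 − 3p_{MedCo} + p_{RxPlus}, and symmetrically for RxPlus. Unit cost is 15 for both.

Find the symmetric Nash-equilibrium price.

80.6

MedCo's profit: π = (p_{MedCo} − 15)(358 − 3p_{MedCo} + p_{RxPlus}).
∂π/∂p_{MedCo} = 403 − 6p_{MedCo} + p_{RxPlus} = 0 ⇒ p_{MedCo} = 403/6 + (1/6)p_{RxPlus}.
The game is symmetric, so in equilibrium p_{RxPlus} = p_{MedCo}: the reaction function gives (5/6)p_{MedCo} = 403/6, hence p_{MedCo} = 80.6.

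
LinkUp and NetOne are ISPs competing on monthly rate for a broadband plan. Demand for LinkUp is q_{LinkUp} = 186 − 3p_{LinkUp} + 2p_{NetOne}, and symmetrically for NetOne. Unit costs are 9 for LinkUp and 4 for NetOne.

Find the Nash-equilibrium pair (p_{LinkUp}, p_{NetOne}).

LinkUp's profit: π = (p_{LinkUp} − 9)(186 − 3p_{LinkUp} + 2p_{NetOne}).
∂π/∂p_{LinkUp} = 213 − 6p_{LinkUp} + 2p_{NetOne} = 0 ⇒ p_{LinkUp} = 35.5 + (1/3)p_{NetOne}.
Similarly p_{NetOne} = 33 + (1/3)p_{LinkUp}.
Substituting the second reaction function into the first: p_{LinkUp} = 35.5 + (1/3)(33 + (1/3)p_{LinkUp}), which gives (8/9)p_{LinkUp} = 46.5 ⇒ p_{LinkUp} = 52.3125.
Then p_{NetOne} = 33 + (1/3)·52.3125 = 50.4375.

52.3125, 50.4375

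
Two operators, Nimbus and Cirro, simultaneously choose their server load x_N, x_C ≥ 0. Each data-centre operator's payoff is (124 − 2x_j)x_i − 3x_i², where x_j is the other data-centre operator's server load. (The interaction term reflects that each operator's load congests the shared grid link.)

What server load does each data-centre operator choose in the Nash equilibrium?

Nimbus's payoff is (124 − 2x_C)x_N − 3x_N².
∂π/∂x_N = 124 − 2x_C − 6x_N = 0, so x_N = 62/3 − (1/3)x_C.
Setting x_N = x_C in the reaction function: x_N = 62/3 − (1/3)x_N, so x_N = (62/3) / (4/3) = 15.5.

15.5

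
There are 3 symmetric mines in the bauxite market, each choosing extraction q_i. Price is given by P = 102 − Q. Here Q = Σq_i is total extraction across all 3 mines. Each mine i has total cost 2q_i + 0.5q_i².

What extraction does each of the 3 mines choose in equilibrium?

20

A representative mine's profit is π_i = q_i(102 − Q) − 2q_i − 0.5q_i², with Q = q_i + Σ_{j≠i} q_j.
First-order condition: 100 − 3q_i − Σ_{j≠i} q_j = 0.
In a symmetric equilibrium every mine chooses the same q, so Σ_{j≠i} q_j = 2q. The condition becomes 100 − 5q = 0, giving q = 100/5 = 20.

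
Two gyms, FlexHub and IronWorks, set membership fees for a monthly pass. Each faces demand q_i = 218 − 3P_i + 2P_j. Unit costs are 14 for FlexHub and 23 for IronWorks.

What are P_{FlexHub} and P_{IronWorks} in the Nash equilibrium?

FlexHub's profit: π = (P_{FlexHub} − 14)(218 − 3P_{FlexHub} + 2P_{IronWorks}).
∂π/∂P_{FlexHub} = 260 − 6P_{FlexHub} + 2P_{IronWorks} = 0 ⇒ P_{FlexHub} = 130/3 + (1/3)P_{IronWorks}.
Similarly P_{IronWorks} = 287/6 + (1/3)P_{FlexHub}.
Plugging P_{IronWorks} into FlexHub's best response: P_{FlexHub} = 130/3 + (1/3)(287/6 + (1/3)P_{FlexHub}) ⇒ (8/9)P_{FlexHub} = 1067/18, so P_{FlexHub} = 66.6875.
Then P_{IronWorks} = 287/6 + (1/3)·66.6875 = 70.0625.

66.6875, 70.0625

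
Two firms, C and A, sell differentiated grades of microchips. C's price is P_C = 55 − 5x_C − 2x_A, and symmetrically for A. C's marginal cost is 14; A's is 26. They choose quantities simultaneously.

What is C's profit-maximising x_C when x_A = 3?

3.5

Firm C's profit: π = x_C(55 − 5x_C − 2x_A) − 14x_C.
∂π/∂x_C = 41 − 10x_C − 2x_A = 0 ⇒ x_C = 4.1 − 0.2x_A.
At x_A = 3: x_C = 4.1 − 0.2·3 = 3.5.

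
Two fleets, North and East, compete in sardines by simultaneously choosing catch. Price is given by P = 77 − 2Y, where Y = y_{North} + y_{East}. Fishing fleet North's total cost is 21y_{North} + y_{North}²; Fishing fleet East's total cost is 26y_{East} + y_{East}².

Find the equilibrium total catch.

Fishing fleet North's profit: π = y_{North}(77 − 2(y_{North} + y_{East})) − 21y_{North} − y_{North}².
∂π/∂y_{North} = 56 − 6y_{North} − 2y_{East} = 0, so y_{North} = 28/3 − (1/3)y_{East}.
By the same steps for East: y_{East} = 8.5 − (1/3)y_{North}.
Solving the two reaction functions simultaneously: (1 − (−1/3)(−1/3))y_{North} = 28/3 − (1/3)·8.5, so (8/9)y_{North} = 6.5 and y_{North} = 7.3125.
Then y_{East} = 8.5 − (1/3)·7.3125 = 6.0625.
Total catch: 7.3125 + 6.0625 = 13.375.

13.375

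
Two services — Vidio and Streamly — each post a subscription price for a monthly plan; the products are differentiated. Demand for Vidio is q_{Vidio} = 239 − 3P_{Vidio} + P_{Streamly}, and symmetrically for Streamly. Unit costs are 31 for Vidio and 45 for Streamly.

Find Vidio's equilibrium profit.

4018.68

Vidio's profit: π = (P_{Vidio} − 31)(239 − 3P_{Vidio} + P_{Streamly}).
∂π/∂P_{Vidio} = 332 − 6P_{Vidio} + P_{Streamly} = 0 ⇒ P_{Vidio} = 166/3 + (1/6)P_{Streamly}.
Similarly P_{Streamly} = 187/3 + (1/6)P_{Vidio}.
Plugging P_{Streamly} into Vidio's best response: P_{Vidio} = 166/3 + (1/6)(187/3 + (1/6)P_{Vidio}) ⇒ (35/36)P_{Vidio} = 1183/18, so P_{Vidio} = 67.6.
Then P_{Streamly} = 187/3 + (1/6)·67.6 = 73.6.
q_{Vidio} = 239 − 3·67.6 + 73.6 = 109.8.
Profit = (67.6 − 31)·109.8 = 4018.68.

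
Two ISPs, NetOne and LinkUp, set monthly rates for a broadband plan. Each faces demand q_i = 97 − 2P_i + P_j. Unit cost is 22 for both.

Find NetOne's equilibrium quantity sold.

NetOne's profit: π = (P_{NetOne} − 22)(97 − 2P_{NetOne} + P_{LinkUp}).
∂π/∂P_{NetOne} = 141 − 4P_{NetOne} + P_{LinkUp} = 0 ⇒ P_{NetOne} = 35.25 + 0.25P_{LinkUp}.
By symmetry P_{LinkUp} = P_{NetOne}; substituting into the reaction function, 0.75P_{NetOne} = 35.25 and P_{NetOne} = 47.
q_{NetOne} = 97 − 2·47 + 47 = 50.

50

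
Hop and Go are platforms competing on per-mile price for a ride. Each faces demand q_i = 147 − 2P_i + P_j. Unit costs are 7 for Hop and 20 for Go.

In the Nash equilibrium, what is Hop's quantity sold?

Hop's profit: π = (P_{Hop} − 7)(147 − 2P_{Hop} + P_{Go}).
∂π/∂P_{Hop} = 161 − 4P_{Hop} + P_{Go} = 0 ⇒ P_{Hop} = 40.25 + 0.25P_{Go}.
Similarly P_{Go} = 46.75 + 0.25P_{Hop}.
Substituting the second reaction function into the first: P_{Hop} = 40.25 + 0.25(46.75 + 0.25P_{Hop}), which gives 0.9375P_{Hop} = 51.9375 ⇒ P_{Hop} = 55.4.
Then P_{Go} = 46.75 + 0.25·55.4 = 60.6.
q_{Hop} = 147 − 2·55.4 + 60.6 = 96.8.

96.8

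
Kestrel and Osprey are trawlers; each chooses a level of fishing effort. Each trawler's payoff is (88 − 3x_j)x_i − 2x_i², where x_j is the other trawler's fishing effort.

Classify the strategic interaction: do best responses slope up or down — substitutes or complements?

strategic substitutes

Kestrel's payoff is (88 − 3x_O)x_K − 2x_K².
∂π/∂x_K = 88 − 3x_O − 4x_K = 0, so x_K = 22 − 0.75x_O.
The best-response slope dx_K/dx_O = −0.75 < 0: the reaction function is downward-sloping, so the choices are strategic substitutes.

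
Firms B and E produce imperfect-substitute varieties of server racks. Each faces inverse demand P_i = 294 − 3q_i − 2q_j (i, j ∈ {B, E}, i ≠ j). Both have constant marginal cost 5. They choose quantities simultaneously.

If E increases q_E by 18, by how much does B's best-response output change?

-6

Firm B's profit: π = q_B(294 − 3q_B − 2q_E) − 5q_B.
∂π/∂q_B = 289 − 6q_B − 2q_E = 0 ⇒ q_B = 289/6 − (1/3)q_E.
The reaction-function slope is −1/3, so an 18-unit rise in q_E moves q_B by −1/3 × 18 = −6. B's best response falls — the actions are strategic substitutes.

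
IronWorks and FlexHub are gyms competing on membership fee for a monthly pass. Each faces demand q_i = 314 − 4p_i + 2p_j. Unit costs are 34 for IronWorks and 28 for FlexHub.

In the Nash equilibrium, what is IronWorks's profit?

6464.16

IronWorks's profit: π = (p_{IronWorks} − 34)(314 − 4p_{IronWorks} + 2p_{FlexHub}).
∂π/∂p_{IronWorks} = 450 − 8p_{IronWorks} + 2p_{FlexHub} = 0 ⇒ p_{IronWorks} = 56.25 + 0.25p_{FlexHub}.
Similarly p_{FlexHub} = 53.25 + 0.25p_{IronWorks}.
Solving the two reaction functions simultaneously: (1 − (0.25)(0.25))p_{IronWorks} = 56.25 + 0.25·53.25, so 0.9375p_{IronWorks} = 69.5625 and p_{IronWorks} = 74.2.
Then p_{FlexHub} = 53.25 + 0.25·74.2 = 71.8.
q_{IronWorks} = 314 − 4·74.2 + 2·71.8 = 160.8.
Profit = (74.2 − 34)·160.8 = 6464.16.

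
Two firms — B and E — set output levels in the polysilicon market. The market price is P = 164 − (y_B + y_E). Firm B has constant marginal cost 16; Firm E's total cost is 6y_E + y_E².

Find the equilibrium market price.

Firm B's profit: π = y_B(164 − (y_B + y_E)) − 16y_B.
∂π/∂y_B = 148 − 2y_B − y_E = 0, so y_B = 74 − 0.5y_E.
For E: ∂π/∂y_E = 158 − 4y_E − y_B = 0 ⇒ y_E = 39.5 − 0.25y_B.
Plugging y_E into B's best response: y_B = 74 − 0.5(39.5 − 0.25y_B) ⇒ 0.875y_B = 54.25, so y_B = 62.
Then y_E = 39.5 − 0.25·62 = 24.
Equilibrium price: P = 164 − 86 = 78.

78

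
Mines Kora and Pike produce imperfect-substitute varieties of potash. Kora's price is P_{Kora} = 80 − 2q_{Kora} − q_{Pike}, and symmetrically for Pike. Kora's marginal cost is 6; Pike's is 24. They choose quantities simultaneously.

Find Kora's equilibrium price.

38

Mine Kora's profit: π = q_{Kora}(80 − 2q_{Kora} − q_{Pike}) − 6q_{Kora}.
∂π/∂q_{Kora} = 74 − 4q_{Kora} − q_{Pike} = 0 ⇒ q_{Kora} = 18.5 − 0.25q_{Pike}.
Similarly q_{Pike} = 14 − 0.25q_{Kora}.
Solving the two reaction functions simultaneously: (1 − (−0.25)(−0.25))q_{Kora} = 18.5 − 0.25·14, so 0.9375q_{Kora} = 15 and q_{Kora} = 16.
Then q_{Pike} = 14 − 0.25·16 = 10.
P_{Kora} = 80 − 2·16 − 10 = 38.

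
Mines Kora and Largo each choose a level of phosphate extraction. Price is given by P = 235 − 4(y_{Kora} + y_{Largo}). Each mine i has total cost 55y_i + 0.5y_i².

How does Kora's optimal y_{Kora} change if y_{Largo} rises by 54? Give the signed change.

-24

Mine Kora's profit: π = y_{Kora}(235 − 4(y_{Kora} + y_{Largo})) − 55y_{Kora} − 0.5y_{Kora}².
∂π/∂y_{Kora} = 180 − 9y_{Kora} − 4y_{Largo} = 0, so y_{Kora} = 20 − (4/9)y_{Largo}.
The reaction-function slope is −4/9, so a 54-unit rise in y_{Largo} moves y_{Kora} by −4/9 × 54 = −24. Kora's best response falls — the actions are strategic substitutes.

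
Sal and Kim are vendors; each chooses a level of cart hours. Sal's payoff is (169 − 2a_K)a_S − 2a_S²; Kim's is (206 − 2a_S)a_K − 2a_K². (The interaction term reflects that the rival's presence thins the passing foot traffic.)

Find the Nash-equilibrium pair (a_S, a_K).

Expanding Sal's payoff: 169a_S − 2a_Ka_S − 2a_S².
∂π/∂a_S = 169 − 2a_K − 4a_S = 0, so a_S = 42.25 − 0.5a_K.
Likewise for Kim: a_K = 51.5 − 0.5a_S.
Substituting the second reaction function into the first: a_S = 42.25 − 0.5(51.5 − 0.5a_S), which gives 0.75a_S = 16.5 ⇒ a_S = 22.
Then a_K = 51.5 − 0.5·22 = 40.5.

22, 40.5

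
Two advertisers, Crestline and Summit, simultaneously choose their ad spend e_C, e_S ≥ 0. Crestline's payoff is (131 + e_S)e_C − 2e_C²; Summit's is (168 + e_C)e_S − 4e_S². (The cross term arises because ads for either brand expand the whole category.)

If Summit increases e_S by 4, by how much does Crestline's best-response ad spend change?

1

Expanding Crestline's payoff: 131e_C + e_Se_C − 2e_C².
∂π/∂e_C = 131 + e_S − 4e_C = 0, so e_C = 32.75 + 0.25e_S.
The reaction-function slope is 0.25, so a 4-unit rise in e_S moves e_C by 0.25 × 4 = 1. Crestline's best response rises — the actions are strategic complements.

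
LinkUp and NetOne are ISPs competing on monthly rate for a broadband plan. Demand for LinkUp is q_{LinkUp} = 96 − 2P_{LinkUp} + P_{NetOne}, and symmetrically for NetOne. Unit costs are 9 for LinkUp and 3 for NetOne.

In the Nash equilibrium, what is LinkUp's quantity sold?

LinkUp's profit: π = (P_{LinkUp} − 9)(96 − 2P_{LinkUp} + P_{NetOne}).
∂π/∂P_{LinkUp} = 114 − 4P_{LinkUp} + P_{NetOne} = 0 ⇒ P_{LinkUp} = 28.5 + 0.25P_{NetOne}.
Similarly P_{NetOne} = 25.5 + 0.25P_{LinkUp}.
Plugging P_{NetOne} into LinkUp's best response: P_{LinkUp} = 28.5 + 0.25(25.5 + 0.25P_{LinkUp}) ⇒ 0.9375P_{LinkUp} = 34.875, so P_{LinkUp} = 37.2.
Then P_{NetOne} = 25.5 + 0.25·37.2 = 34.8.
q_{LinkUp} = 96 − 2·37.2 + 34.8 = 56.4.

56.4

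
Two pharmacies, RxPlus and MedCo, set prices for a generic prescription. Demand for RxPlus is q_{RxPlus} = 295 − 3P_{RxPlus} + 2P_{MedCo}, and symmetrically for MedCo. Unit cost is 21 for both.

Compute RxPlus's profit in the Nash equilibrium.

RxPlus's profit: π = (P_{RxPlus} − 21)(295 − 3P_{RxPlus} + 2P_{MedCo}).
∂π/∂P_{RxPlus} = 358 − 6P_{RxPlus} + 2P_{MedCo} = 0 ⇒ P_{RxPlus} = 179/3 + (1/3)P_{MedCo}.
By symmetry P_{MedCo} = P_{RxPlus}; substituting into the reaction function, (2/3)P_{RxPlus} = 179/3 and P_{RxPlus} = 89.5.
q_{RxPlus} = 295 − 3·89.5 + 2·89.5 = 205.5.
Profit = (89.5 − 21)·205.5 = 14076.75.

14076.75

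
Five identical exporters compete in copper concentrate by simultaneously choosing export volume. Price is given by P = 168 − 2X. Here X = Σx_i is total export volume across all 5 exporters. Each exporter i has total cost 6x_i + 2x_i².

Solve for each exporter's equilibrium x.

10.125

A representative exporter's profit is π_i = x_i(168 − 2X) − 6x_i − 2x_i², with X = x_i + Σ_{j≠i} x_j.
First-order condition: 162 − 8x_i − 2Σ_{j≠i} x_j = 0.
With identical exporters, set every x_j = x: then 162 − 8x − 8x = 0, i.e. x = 162/16 = 10.125.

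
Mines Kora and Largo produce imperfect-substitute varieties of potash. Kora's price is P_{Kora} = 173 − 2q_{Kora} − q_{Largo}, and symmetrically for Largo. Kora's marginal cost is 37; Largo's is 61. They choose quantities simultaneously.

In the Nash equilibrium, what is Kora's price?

94.6

Mine Kora's profit: π = q_{Kora}(173 − 2q_{Kora} − q_{Largo}) − 37q_{Kora}.
∂π/∂q_{Kora} = 136 − 4q_{Kora} − q_{Largo} = 0 ⇒ q_{Kora} = 34 − 0.25q_{Largo}.
Similarly q_{Largo} = 28 − 0.25q_{Kora}.
Solving the two reaction functions simultaneously: (1 − (−0.25)(−0.25))q_{Kora} = 34 − 0.25·28, so 0.9375q_{Kora} = 27 and q_{Kora} = 28.8.
Then q_{Largo} = 28 − 0.25·28.8 = 20.8.
P_{Kora} = 173 − 2·28.8 − 20.8 = 94.6.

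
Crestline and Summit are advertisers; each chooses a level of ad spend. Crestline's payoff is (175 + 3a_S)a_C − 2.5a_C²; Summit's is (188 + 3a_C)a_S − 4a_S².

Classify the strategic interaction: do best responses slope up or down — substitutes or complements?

strategic complements

Expanding Crestline's payoff: 175a_C + 3a_Sa_C − 2.5a_C².
∂π/∂a_C = 175 + 3a_S − 5a_C = 0, so a_C = 35 + 0.6a_S.
The best-response slope da_C/da_S = 0.6 > 0: the reaction function is upward-sloping, so the choices are strategic complements.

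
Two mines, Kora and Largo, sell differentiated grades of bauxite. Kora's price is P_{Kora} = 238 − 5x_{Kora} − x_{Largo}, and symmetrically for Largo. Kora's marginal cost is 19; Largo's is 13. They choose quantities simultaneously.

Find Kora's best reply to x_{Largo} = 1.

Mine Kora's profit: π = x_{Kora}(238 − 5x_{Kora} − x_{Largo}) − 19x_{Kora}.
∂π/∂x_{Kora} = 219 − 10x_{Kora} − x_{Largo} = 0 ⇒ x_{Kora} = 21.9 − 0.1x_{Largo}.
At x_{Largo} = 1: x_{Kora} = 21.9 − 0.1·1 = 21.8.

21.8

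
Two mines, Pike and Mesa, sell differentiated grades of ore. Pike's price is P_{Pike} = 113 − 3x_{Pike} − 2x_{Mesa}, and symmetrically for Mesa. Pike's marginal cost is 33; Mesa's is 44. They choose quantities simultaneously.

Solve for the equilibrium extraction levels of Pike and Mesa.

10.6875, 7.9375

Mine Pike's profit: π = x_{Pike}(113 − 3x_{Pike} − 2x_{Mesa}) − 33x_{Pike}.
∂π/∂x_{Pike} = 80 − 6x_{Pike} − 2x_{Mesa} = 0 ⇒ x_{Pike} = 40/3 − (1/3)x_{Mesa}.
Similarly x_{Mesa} = 11.5 − (1/3)x_{Pike}.
Solving the two reaction functions simultaneously: (1 − (−1/3)(−1/3))x_{Pike} = 40/3 − (1/3)·11.5, so (8/9)x_{Pike} = 9.5 and x_{Pike} = 10.6875.
Then x_{Mesa} = 11.5 − (1/3)·10.6875 = 7.9375.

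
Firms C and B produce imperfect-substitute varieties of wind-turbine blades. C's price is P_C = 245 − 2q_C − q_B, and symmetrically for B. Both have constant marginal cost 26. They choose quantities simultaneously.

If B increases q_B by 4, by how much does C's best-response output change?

Firm C's profit: π = q_C(245 − 2q_C − q_B) − 26q_C.
∂π/∂q_C = 219 − 4q_C − q_B = 0 ⇒ q_C = 54.75 − 0.25q_B.
The reaction-function slope is −0.25, so a 4-unit rise in q_B moves q_C by −0.25 × 4 = −1. C's best response falls — the actions are strategic substitutes.

-1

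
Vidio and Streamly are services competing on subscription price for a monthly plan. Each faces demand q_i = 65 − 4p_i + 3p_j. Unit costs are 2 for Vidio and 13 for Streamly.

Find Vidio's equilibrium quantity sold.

60

Vidio's profit: π = (p_{Vidio} − 2)(65 − 4p_{Vidio} + 3p_{Streamly}).
∂π/∂p_{Vidio} = 73 − 8p_{Vidio} + 3p_{Streamly} = 0 ⇒ p_{Vidio} = 9.125 + 0.375p_{Streamly}.
Similarly p_{Streamly} = 14.625 + 0.375p_{Vidio}.
Solving the two reaction functions simultaneously: (1 − (0.375)(0.375))p_{Vidio} = 9.125 + 0.375·14.625, so (55/64)p_{Vidio} = 935/64 and p_{Vidio} = 17.
Then p_{Streamly} = 14.625 + 0.375·17 = 21.
q_{Vidio} = 65 − 4·17 + 3·21 = 60.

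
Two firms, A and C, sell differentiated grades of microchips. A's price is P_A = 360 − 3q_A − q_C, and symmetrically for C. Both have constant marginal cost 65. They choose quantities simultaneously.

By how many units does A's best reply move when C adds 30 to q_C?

-5

Firm A's profit: π = q_A(360 − 3q_A − q_C) − 65q_A.
∂π/∂q_A = 295 − 6q_A − q_C = 0 ⇒ q_A = 295/6 − (1/6)q_C.
The reaction-function slope is −1/6, so a 30-unit rise in q_C moves q_A by −1/6 × 30 = −5. A's best response falls — the actions are strategic substitutes.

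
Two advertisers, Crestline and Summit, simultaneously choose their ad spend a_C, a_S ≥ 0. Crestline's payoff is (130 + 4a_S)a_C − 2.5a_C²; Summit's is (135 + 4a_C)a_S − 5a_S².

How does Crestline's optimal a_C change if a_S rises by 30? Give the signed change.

Expanding Crestline's payoff: 130a_C + 4a_Sa_C − 2.5a_C².
∂π/∂a_C = 130 + 4a_S − 5a_C = 0, so a_C = 26 + 0.8a_S.
The reaction-function slope is 0.8, so a 30-unit rise in a_S moves a_C by 0.8 × 30 = 24. Crestline's best response rises — the actions are strategic complements.

24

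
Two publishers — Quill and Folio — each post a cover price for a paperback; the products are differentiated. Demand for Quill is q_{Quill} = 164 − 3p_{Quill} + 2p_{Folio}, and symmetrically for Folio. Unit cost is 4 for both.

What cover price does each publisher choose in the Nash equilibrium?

Quill's profit: π = (p_{Quill} − 4)(164 − 3p_{Quill} + 2p_{Folio}).
∂π/∂p_{Quill} = 176 − 6p_{Quill} + 2p_{Folio} = 0 ⇒ p_{Quill} = 88/3 + (1/3)p_{Folio}.
Setting p_{Quill} = p_{Folio} in the reaction function: p_{Quill} = 88/3 + (1/3)p_{Quill}, so p_{Quill} = (88/3) / (2/3) = 44.

44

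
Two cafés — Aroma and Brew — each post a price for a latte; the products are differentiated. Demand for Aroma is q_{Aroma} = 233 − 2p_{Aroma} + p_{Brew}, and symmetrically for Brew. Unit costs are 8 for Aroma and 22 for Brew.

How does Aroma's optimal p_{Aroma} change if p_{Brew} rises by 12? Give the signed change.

Aroma's profit: π = (p_{Aroma} − 8)(233 − 2p_{Aroma} + p_{Brew}).
∂π/∂p_{Aroma} = 249 − 4p_{Aroma} + p_{Brew} = 0 ⇒ p_{Aroma} = 62.25 + 0.25p_{Brew}.
The reaction-function slope is 0.25, so a 12-unit rise in p_{Brew} moves p_{Aroma} by 0.25 × 12 = 3. Aroma's best response rises — the actions are strategic complements.

3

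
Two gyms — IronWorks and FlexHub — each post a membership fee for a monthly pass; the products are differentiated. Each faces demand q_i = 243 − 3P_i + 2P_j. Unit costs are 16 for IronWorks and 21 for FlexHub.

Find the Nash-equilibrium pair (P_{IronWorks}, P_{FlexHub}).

73.6875, 75.5625

IronWorks's profit: π = (P_{IronWorks} − 16)(243 − 3P_{IronWorks} + 2P_{FlexHub}).
∂π/∂P_{IronWorks} = 291 − 6P_{IronWorks} + 2P_{FlexHub} = 0 ⇒ P_{IronWorks} = 48.5 + (1/3)P_{FlexHub}.
Similarly P_{FlexHub} = 51 + (1/3)P_{IronWorks}.
Plugging P_{FlexHub} into IronWorks's best response: P_{IronWorks} = 48.5 + (1/3)(51 + (1/3)P_{IronWorks}) ⇒ (8/9)P_{IronWorks} = 65.5, so P_{IronWorks} = 73.6875.
Then P_{FlexHub} = 51 + (1/3)·73.6875 = 75.5625.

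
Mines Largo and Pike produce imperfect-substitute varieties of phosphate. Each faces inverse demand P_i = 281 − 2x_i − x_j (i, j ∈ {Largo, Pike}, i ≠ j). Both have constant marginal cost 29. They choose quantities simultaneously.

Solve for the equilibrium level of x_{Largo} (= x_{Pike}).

50.4

Mine Largo's profit: π = x_{Largo}(281 − 2x_{Largo} − x_{Pike}) − 29x_{Largo}.
∂π/∂x_{Largo} = 252 − 4x_{Largo} − x_{Pike} = 0 ⇒ x_{Largo} = 63 − 0.25x_{Pike}.
Setting x_{Largo} = x_{Pike} in the reaction function: x_{Largo} = 63 − 0.25x_{Largo}, so x_{Largo} = 63 / 1.25 = 50.4.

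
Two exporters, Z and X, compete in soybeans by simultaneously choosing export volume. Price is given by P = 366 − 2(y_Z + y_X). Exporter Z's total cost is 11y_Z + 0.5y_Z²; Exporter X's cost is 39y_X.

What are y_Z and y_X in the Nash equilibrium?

Exporter Z's profit: π = y_Z(366 − 2(y_Z + y_X)) − 11y_Z − 0.5y_Z².
∂π/∂y_Z = 355 − 5y_Z − 2y_X = 0, so y_Z = 71 − 0.4y_X.
For X: ∂π/∂y_X = 327 − 4y_X − 2y_Z = 0 ⇒ y_X = 81.75 − 0.5y_Z.
Substituting the second reaction function into the first: y_Z = 71 − 0.4(81.75 − 0.5y_Z), which gives 0.8y_Z = 38.3 ⇒ y_Z = 47.875.
Then y_X = 81.75 − 0.5·47.875 = 57.8125.

47.875, 57.8125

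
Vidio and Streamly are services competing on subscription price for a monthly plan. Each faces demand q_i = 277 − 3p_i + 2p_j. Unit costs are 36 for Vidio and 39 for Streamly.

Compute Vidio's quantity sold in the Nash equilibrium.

182.4375

Vidio's profit: π = (p_{Vidio} − 36)(277 − 3p_{Vidio} + 2p_{Streamly}).
∂π/∂p_{Vidio} = 385 − 6p_{Vidio} + 2p_{Streamly} = 0 ⇒ p_{Vidio} = 385/6 + (1/3)p_{Streamly}.
Similarly p_{Streamly} = 197/3 + (1/3)p_{Vidio}.
Solving the two reaction functions simultaneously: (1 − (1/3)(1/3))p_{Vidio} = 385/6 + (1/3)·(197/3), so (8/9)p_{Vidio} = 1549/18 and p_{Vidio} = 96.8125.
Then p_{Streamly} = 197/3 + (1/3)·96.8125 = 97.9375.
q_{Vidio} = 277 − 3·96.8125 + 2·97.9375 = 182.4375.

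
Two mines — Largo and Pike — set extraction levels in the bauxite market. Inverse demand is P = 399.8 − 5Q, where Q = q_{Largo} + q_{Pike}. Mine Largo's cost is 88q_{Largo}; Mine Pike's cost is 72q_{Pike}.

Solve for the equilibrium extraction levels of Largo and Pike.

19.72, 22.92

Mine Largo's profit: π = q_{Largo}(399.8 − 5(q_{Largo} + q_{Pike})) − 88q_{Largo}.
∂π/∂q_{Largo} = 311.8 − 10q_{Largo} − 5q_{Pike} = 0, so q_{Largo} = 31.18 − 0.5q_{Pike}.
By the same steps for Pike: q_{Pike} = 32.78 − 0.5q_{Largo}.
Plugging q_{Pike} into Largo's best response: q_{Largo} = 31.18 − 0.5(32.78 − 0.5q_{Largo}) ⇒ 0.75q_{Largo} = 14.79, so q_{Largo} = 19.72.
Then q_{Pike} = 32.78 − 0.5·19.72 = 22.92.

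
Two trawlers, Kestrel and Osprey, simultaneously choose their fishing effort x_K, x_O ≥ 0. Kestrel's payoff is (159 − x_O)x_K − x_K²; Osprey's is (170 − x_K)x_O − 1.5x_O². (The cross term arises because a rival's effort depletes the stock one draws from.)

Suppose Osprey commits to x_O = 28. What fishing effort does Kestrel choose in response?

Expanding Kestrel's payoff: 159x_K − x_Ox_K − x_K².
∂π/∂x_K = 159 − x_O − 2x_K = 0, so x_K = 79.5 − 0.5x_O.
At x_O = 28: x_K = 79.5 − 0.5·28 = 65.5.

65.5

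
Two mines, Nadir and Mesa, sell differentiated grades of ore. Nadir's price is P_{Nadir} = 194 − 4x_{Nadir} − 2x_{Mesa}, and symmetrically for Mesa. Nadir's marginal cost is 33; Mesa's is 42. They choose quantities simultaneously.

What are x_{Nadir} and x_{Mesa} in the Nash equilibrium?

16.4, 14.9

Mine Nadir's profit: π = x_{Nadir}(194 − 4x_{Nadir} − 2x_{Mesa}) − 33x_{Nadir}.
∂π/∂x_{Nadir} = 161 − 8x_{Nadir} − 2x_{Mesa} = 0 ⇒ x_{Nadir} = 20.125 − 0.25x_{Mesa}.
Similarly x_{Mesa} = 19 − 0.25x_{Nadir}.
Solving the two reaction functions simultaneously: (1 − (−0.25)(−0.25))x_{Nadir} = 20.125 − 0.25·19, so 0.9375x_{Nadir} = 15.375 and x_{Nadir} = 16.4.
Then x_{Mesa} = 19 − 0.25·16.4 = 14.9.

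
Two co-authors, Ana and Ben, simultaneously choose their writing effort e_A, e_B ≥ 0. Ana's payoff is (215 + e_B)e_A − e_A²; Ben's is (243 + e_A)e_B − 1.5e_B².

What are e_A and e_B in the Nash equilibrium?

Expanding Ana's payoff: 215e_A + e_Be_A − e_A².
∂π/∂e_A = 215 + e_B − 2e_A = 0, so e_A = 107.5 + 0.5e_B.
Likewise for Ben: e_B = 81 + (1/3)e_A.
Plugging e_B into Ana's best response: e_A = 107.5 + 0.5(81 + (1/3)e_A) ⇒ (5/6)e_A = 148, so e_A = 177.6.
Then e_B = 81 + (1/3)·177.6 = 140.2.

177.6, 140.2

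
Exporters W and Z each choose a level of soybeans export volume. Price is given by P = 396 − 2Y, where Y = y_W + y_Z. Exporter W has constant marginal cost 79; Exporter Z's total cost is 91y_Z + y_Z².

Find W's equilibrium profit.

Exporter W's profit: π = y_W(396 − 2(y_W + y_Z)) − 79y_W.
∂π/∂y_W = 317 − 4y_W − 2y_Z = 0, so y_W = 79.25 − 0.5y_Z.
For Z: ∂π/∂y_Z = 305 − 6y_Z − 2y_W = 0 ⇒ y_Z = 305/6 − (1/3)y_W.
Substituting the second reaction function into the first: y_W = 79.25 − 0.5(305/6 − (1/3)y_W), which gives (5/6)y_W = 323/6 ⇒ y_W = 64.6.
Then y_Z = 305/6 − (1/3)·64.6 = 29.3.
Price P = 396 − 2·93.9 = 208.2.
W's profit: (208.2 − 79)·64.6 = 8346.32.

8346.32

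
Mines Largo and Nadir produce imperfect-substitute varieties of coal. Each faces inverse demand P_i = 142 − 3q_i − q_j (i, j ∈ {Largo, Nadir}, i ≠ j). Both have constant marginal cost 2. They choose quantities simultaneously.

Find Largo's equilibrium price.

62

Mine Largo's profit: π = q_{Largo}(142 − 3q_{Largo} − q_{Nadir}) − 2q_{Largo}.
∂π/∂q_{Largo} = 140 − 6q_{Largo} − q_{Nadir} = 0 ⇒ q_{Largo} = 70/3 − (1/6)q_{Nadir}.
Setting q_{Largo} = q_{Nadir} in the reaction function: q_{Largo} = 70/3 − (1/6)q_{Largo}, so q_{Largo} = (70/3) / (7/6) = 20.
P_{Largo} = 142 − 3·20 − 20 = 62.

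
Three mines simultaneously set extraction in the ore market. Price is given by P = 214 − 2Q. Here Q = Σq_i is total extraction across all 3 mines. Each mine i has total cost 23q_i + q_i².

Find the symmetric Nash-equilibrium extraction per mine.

19.1

A representative mine's profit is π_i = q_i(214 − 2Q) − 23q_i − q_i², with Q = q_i + Σ_{j≠i} q_j.
First-order condition: 191 − 6q_i − 2Σ_{j≠i} q_j = 0.
Imposing symmetry (q_j = q for all j) turns Σ_{j≠i} q_j into 2q, so 191 = 10q and q = 19.1.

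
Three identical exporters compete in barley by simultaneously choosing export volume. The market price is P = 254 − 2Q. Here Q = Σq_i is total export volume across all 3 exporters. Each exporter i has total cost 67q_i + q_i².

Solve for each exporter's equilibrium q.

18.7

A representative exporter's profit is π_i = q_i(254 − 2Q) − 67q_i − q_i², with Q = q_i + Σ_{j≠i} q_j.
First-order condition: 187 − 6q_i − 2Σ_{j≠i} q_j = 0.
Imposing symmetry (q_j = q for all j) turns Σ_{j≠i} q_j into 2q, so 187 = 10q and q = 18.7.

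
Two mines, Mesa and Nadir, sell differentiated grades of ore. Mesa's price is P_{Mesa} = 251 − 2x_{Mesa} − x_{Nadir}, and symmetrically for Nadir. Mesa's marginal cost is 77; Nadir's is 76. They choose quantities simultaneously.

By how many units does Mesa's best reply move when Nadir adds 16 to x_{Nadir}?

-4

Mine Mesa's profit: π = x_{Mesa}(251 − 2x_{Mesa} − x_{Nadir}) − 77x_{Mesa}.
∂π/∂x_{Mesa} = 174 − 4x_{Mesa} − x_{Nadir} = 0 ⇒ x_{Mesa} = 43.5 − 0.25x_{Nadir}.
The reaction-function slope is −0.25, so a 16-unit rise in x_{Nadir} moves x_{Mesa} by −0.25 × 16 = −4. Mesa's best response falls — the actions are strategic substitutes.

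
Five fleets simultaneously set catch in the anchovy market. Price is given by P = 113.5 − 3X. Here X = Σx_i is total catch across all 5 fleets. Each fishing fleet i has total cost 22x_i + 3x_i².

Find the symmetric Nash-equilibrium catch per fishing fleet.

A representative fishing fleet's profit is π_i = x_i(113.5 − 3X) − 22x_i − 3x_i², with X = x_i + Σ_{j≠i} x_j.
First-order condition: 91.5 − 12x_i − 3Σ_{j≠i} x_j = 0.
Imposing symmetry (x_j = x for all j) turns Σ_{j≠i} x_j into 4x, so 91.5 = 24x and x = 3.8125.

3.8125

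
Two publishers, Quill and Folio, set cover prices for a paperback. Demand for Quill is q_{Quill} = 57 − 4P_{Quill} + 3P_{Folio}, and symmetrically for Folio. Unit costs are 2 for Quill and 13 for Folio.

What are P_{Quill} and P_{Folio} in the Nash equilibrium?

Quill's profit: π = (P_{Quill} − 2)(57 − 4P_{Quill} + 3P_{Folio}).
∂π/∂P_{Quill} = 65 − 8P_{Quill} + 3P_{Folio} = 0 ⇒ P_{Quill} = 8.125 + 0.375P_{Folio}.
Similarly P_{Folio} = 13.625 + 0.375P_{Quill}.
Substituting the second reaction function into the first: P_{Quill} = 8.125 + 0.375(13.625 + 0.375P_{Quill}), which gives (55/64)P_{Quill} = 847/64 ⇒ P_{Quill} = 15.4.
Then P_{Folio} = 13.625 + 0.375·15.4 = 19.4.

15.4, 19.4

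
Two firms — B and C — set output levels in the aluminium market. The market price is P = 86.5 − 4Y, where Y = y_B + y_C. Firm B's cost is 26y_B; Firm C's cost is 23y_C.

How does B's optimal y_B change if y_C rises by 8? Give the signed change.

Firm B's profit: π = y_B(86.5 − 4(y_B + y_C)) − 26y_B.
∂π/∂y_B = 60.5 − 8y_B − 4y_C = 0, so y_B = 7.5625 − 0.5y_C.
The reaction-function slope is −0.5, so an 8-unit rise in y_C moves y_B by −0.5 × 8 = −4. B's best response falls — the actions are strategic substitutes.

-4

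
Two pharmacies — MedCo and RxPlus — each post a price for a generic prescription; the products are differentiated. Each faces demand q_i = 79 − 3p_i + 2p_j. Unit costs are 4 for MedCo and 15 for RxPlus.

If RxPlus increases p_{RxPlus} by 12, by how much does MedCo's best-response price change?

4

MedCo's profit: π = (p_{MedCo} − 4)(79 − 3p_{MedCo} + 2p_{RxPlus}).
∂π/∂p_{MedCo} = 91 − 6p_{MedCo} + 2p_{RxPlus} = 0 ⇒ p_{MedCo} = 91/6 + (1/3)p_{RxPlus}.
The reaction-function slope is 1/3, so a 12-unit rise in p_{RxPlus} moves p_{MedCo} by 1/3 × 12 = 4. MedCo's best response rises — the actions are strategic complements.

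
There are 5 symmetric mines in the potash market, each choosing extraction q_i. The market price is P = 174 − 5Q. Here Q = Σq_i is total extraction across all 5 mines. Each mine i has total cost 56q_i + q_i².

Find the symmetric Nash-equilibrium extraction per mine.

3.6875

A representative mine's profit is π_i = q_i(174 − 5Q) − 56q_i − q_i², with Q = q_i + Σ_{j≠i} q_j.
First-order condition: 118 − 12q_i − 5Σ_{j≠i} q_j = 0.
Imposing symmetry (q_j = q for all j) turns Σ_{j≠i} q_j into 4q, so 118 = 32q and q = 3.6875.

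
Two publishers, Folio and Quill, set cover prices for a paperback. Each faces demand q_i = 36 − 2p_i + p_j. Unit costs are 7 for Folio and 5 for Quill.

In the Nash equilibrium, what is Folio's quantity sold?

Folio's profit: π = (p_{Folio} − 7)(36 − 2p_{Folio} + p_{Quill}).
∂π/∂p_{Folio} = 50 − 4p_{Folio} + p_{Quill} = 0 ⇒ p_{Folio} = 12.5 + 0.25p_{Quill}.
Similarly p_{Quill} = 11.5 + 0.25p_{Folio}.
Substituting the second reaction function into the first: p_{Folio} = 12.5 + 0.25(11.5 + 0.25p_{Folio}), which gives 0.9375p_{Folio} = 15.375 ⇒ p_{Folio} = 16.4.
Then p_{Quill} = 11.5 + 0.25·16.4 = 15.6.
q_{Folio} = 36 − 2·16.4 + 15.6 = 18.8.

18.8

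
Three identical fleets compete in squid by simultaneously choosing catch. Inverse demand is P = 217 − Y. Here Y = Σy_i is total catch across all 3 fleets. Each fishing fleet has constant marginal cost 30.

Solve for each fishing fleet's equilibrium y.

A representative fishing fleet's profit is π_i = y_i(217 − Y) − 30y_i, with Y = y_i + Σ_{j≠i} y_j.
First-order condition: 187 − 2y_i − Σ_{j≠i} y_j = 0.
Imposing symmetry (y_j = y for all j) turns Σ_{j≠i} y_j into 2y, so 187 = 4y and y = 46.75.

46.75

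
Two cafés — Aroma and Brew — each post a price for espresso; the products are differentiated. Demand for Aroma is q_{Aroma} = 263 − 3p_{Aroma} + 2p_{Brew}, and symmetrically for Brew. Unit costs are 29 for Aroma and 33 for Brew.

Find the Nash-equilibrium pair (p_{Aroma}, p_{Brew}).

Aroma's profit: π = (p_{Aroma} − 29)(263 − 3p_{Aroma} + 2p_{Brew}).
∂π/∂p_{Aroma} = 350 − 6p_{Aroma} + 2p_{Brew} = 0 ⇒ p_{Aroma} = 175/3 + (1/3)p_{Brew}.
Similarly p_{Brew} = 181/3 + (1/3)p_{Aroma}.
Solving the two reaction functions simultaneously: (1 − (1/3)(1/3))p_{Aroma} = 175/3 + (1/3)·(181/3), so (8/9)p_{Aroma} = 706/9 and p_{Aroma} = 88.25.
Then p_{Brew} = 181/3 + (1/3)·88.25 = 89.75.

88.25, 89.75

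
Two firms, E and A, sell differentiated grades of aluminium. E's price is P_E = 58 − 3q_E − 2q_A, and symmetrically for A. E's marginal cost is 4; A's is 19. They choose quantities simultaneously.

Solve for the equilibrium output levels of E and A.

Firm E's profit: π = q_E(58 − 3q_E − 2q_A) − 4q_E.
∂π/∂q_E = 54 − 6q_E − 2q_A = 0 ⇒ q_E = 9 − (1/3)q_A.
Similarly q_A = 6.5 − (1/3)q_E.
Substituting the second reaction function into the first: q_E = 9 − (1/3)(6.5 − (1/3)q_E), which gives (8/9)q_E = 41/6 ⇒ q_E = 7.6875.
Then q_A = 6.5 − (1/3)·7.6875 = 3.9375.

7.6875, 3.9375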